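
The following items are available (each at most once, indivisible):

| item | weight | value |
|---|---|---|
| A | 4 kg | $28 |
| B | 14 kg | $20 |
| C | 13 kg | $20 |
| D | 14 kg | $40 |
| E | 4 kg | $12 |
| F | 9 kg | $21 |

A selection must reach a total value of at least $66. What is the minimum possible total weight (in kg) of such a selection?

Subsets with value ≥ 66, sorted by total weight:
- A+D: weight 18, value 68
- A+D+E: weight 22, value 80
- A+C+F: weight 26, value 69
- A+D+F: weight 27, value 89
Minimum weight: 18 kg.

18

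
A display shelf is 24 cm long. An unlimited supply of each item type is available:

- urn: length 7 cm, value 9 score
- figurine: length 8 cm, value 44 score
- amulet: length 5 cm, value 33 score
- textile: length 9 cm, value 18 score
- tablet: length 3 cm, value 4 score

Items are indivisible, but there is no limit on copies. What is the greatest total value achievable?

Best value-per-unit is amulet at 33/5; filling with it alone gives 4×33 = 132.
Optimal mix: 1×figurine + 3×amulet → length 23, value 143.

143 score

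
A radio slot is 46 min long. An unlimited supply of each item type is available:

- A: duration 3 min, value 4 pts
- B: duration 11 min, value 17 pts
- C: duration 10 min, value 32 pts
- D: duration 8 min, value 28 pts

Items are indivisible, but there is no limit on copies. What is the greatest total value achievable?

Best value-per-unit is D at 28/8; filling with it alone gives 5×28 = 140.
Optimal mix: 3×C + 2×D → duration 46, value 152.

152 pts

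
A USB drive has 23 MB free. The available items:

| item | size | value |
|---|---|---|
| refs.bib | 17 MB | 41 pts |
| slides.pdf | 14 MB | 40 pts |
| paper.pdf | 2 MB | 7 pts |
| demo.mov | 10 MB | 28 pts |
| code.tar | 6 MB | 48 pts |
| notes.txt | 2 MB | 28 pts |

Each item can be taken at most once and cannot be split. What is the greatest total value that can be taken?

116 pts

Check high-value combinations within 23 MB:
- slides.pdf+code.tar+notes.txt: size 14+6+2=22, value 40+48+28=116
- paper.pdf+demo.mov+code.tar+notes.txt: size 2+10+6+2=20, value 7+28+48+28=111
- demo.mov+code.tar+notes.txt: size 10+6+2=18, value 28+48+28=104
- slides.pdf+paper.pdf+code.tar: size 14+2+6=22, value 40+7+48=95
- refs.bib+code.tar: size 17+6=23, value 41+48=89
Best: 116 pts.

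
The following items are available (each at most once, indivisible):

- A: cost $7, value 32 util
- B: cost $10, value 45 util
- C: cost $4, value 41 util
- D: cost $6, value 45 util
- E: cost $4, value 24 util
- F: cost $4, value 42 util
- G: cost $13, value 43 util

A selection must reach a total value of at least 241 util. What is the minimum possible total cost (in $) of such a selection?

Subsets with value ≥ 241, sorted by total cost:
- A+B+C+D+F+G: cost 44, value 248
- A+B+C+D+E+F+G: cost 48, value 272
Minimum cost: 44 $.

44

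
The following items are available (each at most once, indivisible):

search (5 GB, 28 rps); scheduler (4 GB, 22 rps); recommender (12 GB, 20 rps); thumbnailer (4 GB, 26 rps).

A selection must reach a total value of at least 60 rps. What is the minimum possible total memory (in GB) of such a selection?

Subsets with value ≥ 60, sorted by total memory:
- search+scheduler+thumbnailer: memory 13, value 76
- scheduler+recommender+thumbnailer: memory 20, value 68
- search+recommender+thumbnailer: memory 21, value 74
- search+scheduler+recommender: memory 21, value 70
Minimum memory: 13 GB.

13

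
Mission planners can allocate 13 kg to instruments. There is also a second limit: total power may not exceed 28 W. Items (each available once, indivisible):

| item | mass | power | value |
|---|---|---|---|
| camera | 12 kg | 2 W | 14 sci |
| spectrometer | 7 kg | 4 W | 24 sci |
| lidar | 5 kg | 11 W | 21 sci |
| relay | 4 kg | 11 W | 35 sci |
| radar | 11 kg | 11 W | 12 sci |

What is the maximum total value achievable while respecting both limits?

Feasible sets respecting both limits:
- spectrometer+relay: mass 11, power 15, value 59
- lidar+relay: mass 9, power 22, value 56
- spectrometer+lidar: mass 12, power 15, value 45
Best: 59 sci.

59 sci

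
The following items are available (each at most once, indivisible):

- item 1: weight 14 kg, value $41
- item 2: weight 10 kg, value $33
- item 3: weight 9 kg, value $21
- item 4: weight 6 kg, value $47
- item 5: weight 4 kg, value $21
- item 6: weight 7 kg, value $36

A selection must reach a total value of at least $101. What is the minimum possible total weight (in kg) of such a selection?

17

Subsets with value ≥ 101, sorted by total weight:
- item 4+item 5+item 6: weight 17, value 104
- item 2+item 4+item 5: weight 20, value 101
- item 3+item 4+item 6: weight 22, value 104
- item 2+item 4+item 6: weight 23, value 116
Minimum weight: 17 kg.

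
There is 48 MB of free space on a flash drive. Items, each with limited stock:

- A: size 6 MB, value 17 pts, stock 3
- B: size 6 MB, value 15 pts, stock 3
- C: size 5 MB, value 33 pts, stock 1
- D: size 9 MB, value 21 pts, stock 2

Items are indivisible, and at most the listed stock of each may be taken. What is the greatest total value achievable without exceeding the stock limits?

141 pts

Best selections within size 48 and stock limits:
- 3×A + 1×B + 1×C + 2×D: size 47, value 141
- 2×A + 2×B + 1×C + 2×D: size 47, value 139
- 1×A + 3×B + 1×C + 2×D: size 47, value 137
- 3×A + 2×B + 1×C + 1×D: size 44, value 135
Best: 141 pts.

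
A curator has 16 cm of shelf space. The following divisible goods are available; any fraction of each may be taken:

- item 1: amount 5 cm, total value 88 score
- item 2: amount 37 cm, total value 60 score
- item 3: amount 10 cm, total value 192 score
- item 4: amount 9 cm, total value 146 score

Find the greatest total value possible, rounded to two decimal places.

296.22

Take in order of value per unit:
- item 3 (192/10 per unit): all 10 → value 192, running total 192.00
- item 1 (88/5 per unit): all 5 → value 88, running total 280.00
- item 4 (146/9 per unit): 1 of 9 → value 1×146/9 = 16.2222, running total 296.22
Total 296.22.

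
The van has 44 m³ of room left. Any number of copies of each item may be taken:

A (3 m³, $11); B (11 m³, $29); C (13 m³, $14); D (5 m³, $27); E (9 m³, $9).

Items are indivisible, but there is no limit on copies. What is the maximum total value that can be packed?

$227

Best value-per-unit is D at 27/5; filling with it alone gives 8×27 = 216.
Optimal mix: 1×A + 8×D → volume 43, value 227.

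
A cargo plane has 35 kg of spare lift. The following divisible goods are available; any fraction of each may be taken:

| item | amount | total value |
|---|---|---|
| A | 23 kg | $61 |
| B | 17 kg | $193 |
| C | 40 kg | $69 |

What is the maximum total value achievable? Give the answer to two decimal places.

Take in order of value per unit:
- B (193/17 per unit): all 17 → value 193, running total 193.00
- A (61/23 per unit): 18 of 23 → value 18×61/23 = 47.7391, running total 240.74
Total 240.74.

240.74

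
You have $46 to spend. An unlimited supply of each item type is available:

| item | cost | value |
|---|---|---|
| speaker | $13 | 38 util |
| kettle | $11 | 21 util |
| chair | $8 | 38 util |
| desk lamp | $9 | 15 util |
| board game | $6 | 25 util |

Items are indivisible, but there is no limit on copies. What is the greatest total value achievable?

Best value-per-unit is chair at 38/8; filling with it alone gives 5×38 = 190.
Optimal mix: 5×chair + 1×board game → cost 46, value 215.

215 util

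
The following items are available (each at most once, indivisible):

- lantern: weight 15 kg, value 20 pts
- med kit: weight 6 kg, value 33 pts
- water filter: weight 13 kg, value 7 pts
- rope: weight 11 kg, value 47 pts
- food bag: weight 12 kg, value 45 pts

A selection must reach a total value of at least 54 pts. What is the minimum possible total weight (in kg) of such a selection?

Subsets with value ≥ 54, sorted by total weight:
- med kit+rope: weight 17, value 80
- med kit+food bag: weight 18, value 78
- rope+food bag: weight 23, value 92
- water filter+rope: weight 24, value 54
Minimum weight: 17 kg.

17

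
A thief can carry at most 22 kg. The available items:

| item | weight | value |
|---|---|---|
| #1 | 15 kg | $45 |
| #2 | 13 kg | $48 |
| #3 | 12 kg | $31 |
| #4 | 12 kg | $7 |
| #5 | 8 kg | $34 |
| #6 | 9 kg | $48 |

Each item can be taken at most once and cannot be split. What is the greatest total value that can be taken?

Check high-value combinations within 22 kg:
- #2+#6: weight 13+9=22, value 48+48=96
- #5+#6: weight 8+9=17, value 34+48=82
- #2+#5: weight 13+8=21, value 48+34=82
- #3+#6: weight 12+9=21, value 31+48=79
Best: $96.

$96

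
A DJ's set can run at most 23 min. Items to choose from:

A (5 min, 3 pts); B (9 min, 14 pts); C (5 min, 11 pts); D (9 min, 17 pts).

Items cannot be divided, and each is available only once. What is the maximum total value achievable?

Check high-value combinations within 23 min:
- B+C+D: duration 9+5+9=23, value 14+11+17=42
- A+B+D: duration 5+9+9=23, value 3+14+17=34
- B+D: duration 9+9=18, value 14+17=31
Best: 42 pts.

42 pts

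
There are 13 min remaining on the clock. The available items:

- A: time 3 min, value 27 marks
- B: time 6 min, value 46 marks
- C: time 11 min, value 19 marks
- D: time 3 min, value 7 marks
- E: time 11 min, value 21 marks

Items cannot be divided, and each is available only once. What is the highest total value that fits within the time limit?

80 marks

Check high-value combinations within 13 min:
- A+B+D: time 3+6+3=12, value 27+46+7=80
- A+B: time 3+6=9, value 27+46=73
- B+D: time 6+3=9, value 46+7=53
- B: time 6, value 46
- A+D: time 3+3=6, value 27+7=34
Best: 80 marks.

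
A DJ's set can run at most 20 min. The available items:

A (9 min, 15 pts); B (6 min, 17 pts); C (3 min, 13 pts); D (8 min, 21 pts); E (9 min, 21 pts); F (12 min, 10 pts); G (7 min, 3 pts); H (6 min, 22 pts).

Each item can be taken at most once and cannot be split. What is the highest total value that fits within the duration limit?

60 pts

Check high-value combinations within 20 min:
- B+D+H: duration 6+8+6=20, value 17+21+22=60
- C+D+H: duration 3+8+6=17, value 13+21+22=56
- C+E+H: duration 3+9+6=18, value 13+21+22=56
- C+D+E: duration 3+8+9=20, value 13+21+21=55
Best: 60 pts.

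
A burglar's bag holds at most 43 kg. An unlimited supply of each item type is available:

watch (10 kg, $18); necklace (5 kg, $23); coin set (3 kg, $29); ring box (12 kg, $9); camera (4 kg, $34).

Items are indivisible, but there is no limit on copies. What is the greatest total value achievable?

$411

Best value-per-unit is coin set at 29/3; filling with it alone gives 14×29 = 406.
Optimal mix: 13×coin set + 1×camera → weight 43, value 411.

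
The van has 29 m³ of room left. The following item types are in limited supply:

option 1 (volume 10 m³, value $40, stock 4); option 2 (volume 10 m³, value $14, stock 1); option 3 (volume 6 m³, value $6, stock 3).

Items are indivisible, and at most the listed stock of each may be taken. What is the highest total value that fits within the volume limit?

Top feasible selections:
- 2×option 1 + 1×option 3: volume 26, value 86
- 2×option 1: volume 20, value 80
Best: $86.

$86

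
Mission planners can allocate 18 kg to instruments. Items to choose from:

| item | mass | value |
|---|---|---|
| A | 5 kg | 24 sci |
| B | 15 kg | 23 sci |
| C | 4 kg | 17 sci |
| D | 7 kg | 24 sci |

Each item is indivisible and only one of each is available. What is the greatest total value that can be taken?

This is a 0/1 knapsack; check combinations near the capacity.
- A+C+D: mass 5+4+7=16, value 24+17+24=65
- A+D: mass 5+7=12, value 24+24=48
- A+C: mass 5+4=9, value 24+17=41
Best: 65 sci.

65 sci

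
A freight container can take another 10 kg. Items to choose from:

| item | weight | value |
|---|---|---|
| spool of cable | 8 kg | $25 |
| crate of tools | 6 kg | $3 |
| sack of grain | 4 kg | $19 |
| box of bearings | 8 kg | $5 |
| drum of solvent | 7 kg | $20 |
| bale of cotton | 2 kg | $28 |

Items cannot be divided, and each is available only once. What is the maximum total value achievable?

$53

Check high-value combinations within 10 kg:
- spool of cable+bale of cotton: weight 8+2=10, value 25+28=53
- drum of solvent+bale of cotton: weight 7+2=9, value 20+28=48
- sack of grain+bale of cotton: weight 4+2=6, value 19+28=47
Best: $53.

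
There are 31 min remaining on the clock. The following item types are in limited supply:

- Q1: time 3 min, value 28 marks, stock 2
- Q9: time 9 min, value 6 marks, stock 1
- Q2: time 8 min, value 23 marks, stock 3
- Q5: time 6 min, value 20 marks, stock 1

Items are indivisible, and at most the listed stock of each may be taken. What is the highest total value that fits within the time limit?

Top feasible selections:
- 2×Q1 + 3×Q2: time 30, value 125
- 2×Q1 + 2×Q2 + 1×Q5: time 28, value 122
- 2×Q1 + 1×Q9 + 2×Q2: time 31, value 108
- 2×Q1 + 1×Q9 + 1×Q2 + 1×Q5: time 29, value 105
Best: 125 marks.

125 marks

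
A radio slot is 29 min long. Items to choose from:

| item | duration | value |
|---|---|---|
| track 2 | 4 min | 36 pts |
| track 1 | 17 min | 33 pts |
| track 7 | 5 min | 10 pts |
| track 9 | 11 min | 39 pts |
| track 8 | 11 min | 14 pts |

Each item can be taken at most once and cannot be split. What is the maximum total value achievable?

This is a 0/1 knapsack; check combinations near the capacity.
- track 2+track 9+track 8: duration 4+11+11=26, value 36+39+14=89
- track 2+track 7+track 9: duration 4+5+11=20, value 36+10+39=85
- track 2+track 1+track 7: duration 4+17+5=26, value 36+33+10=79
- track 2+track 9: duration 4+11=15, value 36+39=75
- track 1+track 9: duration 17+11=28, value 33+39=72
Best: 89 pts.

89 pts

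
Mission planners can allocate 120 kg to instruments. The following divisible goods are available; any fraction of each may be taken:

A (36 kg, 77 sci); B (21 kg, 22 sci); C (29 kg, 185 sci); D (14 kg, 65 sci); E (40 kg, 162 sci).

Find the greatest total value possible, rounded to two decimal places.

490.05

Take in order of value per unit:
- C (185/29 per unit): all 29 → value 185, running total 185.00
- D (65/14 per unit): all 14 → value 65, running total 250.00
- E (162/40 per unit): all 40 → value 162, running total 412.00
- A (77/36 per unit): all 36 → value 77, running total 489.00
- B (22/21 per unit): 1 of 21 → value 1×22/21 = 1.0476, running total 490.05
Total 490.05.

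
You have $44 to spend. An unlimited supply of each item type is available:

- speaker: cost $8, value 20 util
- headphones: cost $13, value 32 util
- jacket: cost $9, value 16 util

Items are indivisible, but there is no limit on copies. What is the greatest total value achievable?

104 util

Best value-per-unit is speaker at 20/8; filling with it alone gives 5×20 = 100.
Optimal mix: 2×speaker + 2×headphones → cost 42, value 104.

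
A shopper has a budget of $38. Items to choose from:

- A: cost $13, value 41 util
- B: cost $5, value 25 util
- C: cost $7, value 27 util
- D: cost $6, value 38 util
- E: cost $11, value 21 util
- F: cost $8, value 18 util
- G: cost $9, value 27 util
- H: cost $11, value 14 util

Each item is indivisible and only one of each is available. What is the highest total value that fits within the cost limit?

Check high-value combinations within $38:
- B+C+D+E+G: cost 5+7+6+11+9=38, value 25+27+38+21+27=138
- B+C+D+F+G: cost 5+7+6+8+9=35, value 25+27+38+18+27=135
- A+C+D+G: cost 13+7+6+9=35, value 41+27+38+27=133
- A+B+C+D: cost 13+5+7+6=31, value 41+25+27+38=131
- A+B+D+G: cost 13+5+6+9=33, value 41+25+38+27=131
Best: 138 util.

138 util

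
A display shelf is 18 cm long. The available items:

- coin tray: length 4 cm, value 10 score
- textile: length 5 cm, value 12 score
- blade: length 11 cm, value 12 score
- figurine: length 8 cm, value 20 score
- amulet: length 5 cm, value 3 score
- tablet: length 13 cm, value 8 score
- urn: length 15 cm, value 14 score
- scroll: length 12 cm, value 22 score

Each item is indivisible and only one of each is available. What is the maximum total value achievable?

42 score

Check high-value combinations within 18 cm:
- coin tray+textile+figurine: length 4+5+8=17, value 10+12+20=42
- textile+figurine+amulet: length 5+8+5=18, value 12+20+3=35
- textile+scroll: length 5+12=17, value 12+22=34
Best: 42 score.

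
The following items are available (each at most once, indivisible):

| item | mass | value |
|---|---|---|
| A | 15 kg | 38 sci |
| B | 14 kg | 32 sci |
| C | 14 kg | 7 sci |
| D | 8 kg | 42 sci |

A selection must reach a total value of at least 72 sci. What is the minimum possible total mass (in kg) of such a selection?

Subsets with value ≥ 72, sorted by total mass:
- B+D: mass 22, value 74
- A+D: mass 23, value 80
- B+C+D: mass 36, value 81
- A+B+D: mass 37, value 112
Minimum mass: 22 kg.

22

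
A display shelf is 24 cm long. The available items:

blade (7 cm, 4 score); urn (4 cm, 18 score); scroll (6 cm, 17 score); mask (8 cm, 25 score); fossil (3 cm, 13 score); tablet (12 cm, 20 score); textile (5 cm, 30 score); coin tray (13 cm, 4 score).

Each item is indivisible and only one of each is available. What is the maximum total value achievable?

90 score

Check high-value combinations within 24 cm:
- urn+scroll+mask+textile: length 4+6+8+5=23, value 18+17+25+30=90
- urn+mask+fossil+textile: length 4+8+3+5=20, value 18+25+13+30=86
- scroll+mask+fossil+textile: length 6+8+3+5=22, value 17+25+13+30=85
Best: 90 score.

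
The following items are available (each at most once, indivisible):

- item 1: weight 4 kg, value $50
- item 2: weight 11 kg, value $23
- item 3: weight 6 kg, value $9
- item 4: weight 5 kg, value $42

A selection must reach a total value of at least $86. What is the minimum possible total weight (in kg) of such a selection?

9

Subsets with value ≥ 86, sorted by total weight:
- item 1+item 4: weight 9, value 92
- item 1+item 3+item 4: weight 15, value 101
- item 1+item 2+item 4: weight 20, value 115
- item 1+item 2+item 3+item 4: weight 26, value 124
Minimum weight: 9 kg.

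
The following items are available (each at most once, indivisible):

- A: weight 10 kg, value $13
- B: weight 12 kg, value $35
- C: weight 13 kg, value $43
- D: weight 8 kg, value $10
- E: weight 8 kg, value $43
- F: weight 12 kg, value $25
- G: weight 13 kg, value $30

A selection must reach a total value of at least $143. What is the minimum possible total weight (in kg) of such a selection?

Subsets with value ≥ 143, sorted by total weight:
- B+C+E+F: weight 45, value 146
- B+C+E+G: weight 46, value 151
- A+B+C+D+E: weight 51, value 144
Minimum weight: 45 kg.

45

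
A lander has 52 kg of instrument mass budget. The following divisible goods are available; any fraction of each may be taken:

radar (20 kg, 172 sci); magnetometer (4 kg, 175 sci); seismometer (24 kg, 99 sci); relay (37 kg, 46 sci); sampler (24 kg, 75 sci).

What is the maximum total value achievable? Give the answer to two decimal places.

458.50

Take in order of value per unit:
- magnetometer (175/4 per unit): all 4 → value 175, running total 175.00
- radar (172/20 per unit): all 20 → value 172, running total 347.00
- seismometer (99/24 per unit): all 24 → value 99, running total 446.00
- sampler (75/24 per unit): 4 of 24 → value 4×75/24 = 12.5000, running total 458.50
Total 458.50.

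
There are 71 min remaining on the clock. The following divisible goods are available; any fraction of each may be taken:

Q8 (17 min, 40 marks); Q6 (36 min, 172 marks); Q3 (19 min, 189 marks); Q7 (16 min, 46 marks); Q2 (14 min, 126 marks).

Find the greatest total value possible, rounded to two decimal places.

Take in order of value per unit:
- Q3 (189/19 per unit): all 19 → value 189, running total 189.00
- Q2 (126/14 per unit): all 14 → value 126, running total 315.00
- Q6 (172/36 per unit): all 36 → value 172, running total 487.00
- Q7 (46/16 per unit): 2 of 16 → value 2×46/16 = 5.7500, running total 492.75
Total 492.75.

492.75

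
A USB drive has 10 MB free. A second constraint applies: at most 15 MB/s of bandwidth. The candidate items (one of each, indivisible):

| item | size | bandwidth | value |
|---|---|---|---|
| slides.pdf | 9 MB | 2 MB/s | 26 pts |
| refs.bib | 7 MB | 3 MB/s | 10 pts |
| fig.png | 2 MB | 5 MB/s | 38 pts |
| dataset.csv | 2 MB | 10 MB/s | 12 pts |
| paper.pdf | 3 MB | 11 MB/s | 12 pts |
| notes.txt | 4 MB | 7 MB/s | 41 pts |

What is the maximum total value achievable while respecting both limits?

Feasible sets respecting both limits:
- fig.png+notes.txt: size 6, bandwidth 12, value 79
- fig.png+dataset.csv: size 4, bandwidth 15, value 50
- refs.bib+fig.png: size 9, bandwidth 8, value 48
- notes.txt: size 4, bandwidth 7, value 41
Best: 79 pts.

79 pts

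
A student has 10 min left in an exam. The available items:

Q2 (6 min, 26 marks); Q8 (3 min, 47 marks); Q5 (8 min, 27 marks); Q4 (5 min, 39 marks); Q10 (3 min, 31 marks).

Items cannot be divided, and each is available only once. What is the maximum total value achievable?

Check high-value combinations within 10 min:
- Q8+Q4: time 3+5=8, value 47+39=86
- Q8+Q10: time 3+3=6, value 47+31=78
- Q2+Q8: time 6+3=9, value 26+47=73
- Q4+Q10: time 5+3=8, value 39+31=70
Best: 86 marks.

86 marks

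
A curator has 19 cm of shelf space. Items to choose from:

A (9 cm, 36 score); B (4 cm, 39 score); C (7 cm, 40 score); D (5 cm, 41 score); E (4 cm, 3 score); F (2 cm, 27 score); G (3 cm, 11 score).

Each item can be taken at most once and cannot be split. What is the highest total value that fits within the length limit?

147 score

Check high-value combinations within 19 cm:
- B+C+D+F: length 4+7+5+2=18, value 39+40+41+27=147
- B+C+D+G: length 4+7+5+3=19, value 39+40+41+11=131
- B+D+E+F+G: length 4+5+4+2+3=18, value 39+41+3+27+11=121
- B+C+D: length 4+7+5=16, value 39+40+41=120
Best: 147 score.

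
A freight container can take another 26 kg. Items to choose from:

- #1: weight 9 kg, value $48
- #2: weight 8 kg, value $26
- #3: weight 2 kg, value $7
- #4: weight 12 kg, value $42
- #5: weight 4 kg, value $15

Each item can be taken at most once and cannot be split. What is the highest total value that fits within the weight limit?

This is a 0/1 knapsack; check combinations near the capacity.
- #1+#4+#5: weight 9+12+4=25, value 48+42+15=105
- #1+#3+#4: weight 9+2+12=23, value 48+7+42=97
- #1+#2+#3+#5: weight 9+8+2+4=23, value 48+26+7+15=96
- #1+#4: weight 9+12=21, value 48+42=90
- #2+#3+#4+#5: weight 8+2+12+4=26, value 26+7+42+15=90
Best: $105.

$105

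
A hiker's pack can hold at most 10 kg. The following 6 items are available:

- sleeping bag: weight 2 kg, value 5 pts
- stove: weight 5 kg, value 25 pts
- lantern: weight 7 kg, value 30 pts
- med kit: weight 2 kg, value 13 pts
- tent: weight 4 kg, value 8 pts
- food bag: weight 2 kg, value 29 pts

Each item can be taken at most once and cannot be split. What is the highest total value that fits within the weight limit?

Check high-value combinations within 10 kg:
- stove+med kit+food bag: weight 5+2+2=9, value 25+13+29=67
- sleeping bag+stove+food bag: weight 2+5+2=9, value 5+25+29=59
- lantern+food bag: weight 7+2=9, value 30+29=59
- sleeping bag+med kit+tent+food bag: weight 2+2+4+2=10, value 5+13+8+29=55
Best: 67 pts.

67 pts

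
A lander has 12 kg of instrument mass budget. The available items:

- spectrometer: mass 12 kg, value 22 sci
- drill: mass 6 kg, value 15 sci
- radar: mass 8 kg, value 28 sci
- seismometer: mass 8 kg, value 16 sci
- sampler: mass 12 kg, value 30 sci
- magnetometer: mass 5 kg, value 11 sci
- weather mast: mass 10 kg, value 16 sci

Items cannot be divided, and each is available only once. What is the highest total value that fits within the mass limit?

Check high-value combinations within 12 kg:
- sampler: mass 12, value 30
- radar: mass 8, value 28
- drill+magnetometer: mass 6+5=11, value 15+11=26
- spectrometer: mass 12, value 22
Best: 30 sci.

30 sci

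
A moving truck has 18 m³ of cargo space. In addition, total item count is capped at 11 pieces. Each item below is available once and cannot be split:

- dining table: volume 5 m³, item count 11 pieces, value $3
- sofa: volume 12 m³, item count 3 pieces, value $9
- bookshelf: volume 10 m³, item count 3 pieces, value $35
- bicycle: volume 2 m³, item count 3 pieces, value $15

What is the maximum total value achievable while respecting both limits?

$50

Feasible sets respecting both limits:
- bookshelf+bicycle: volume 12, item count 6, value 50
- bookshelf: volume 10, item count 3, value 35
- sofa+bicycle: volume 14, item count 6, value 24
Best: $50.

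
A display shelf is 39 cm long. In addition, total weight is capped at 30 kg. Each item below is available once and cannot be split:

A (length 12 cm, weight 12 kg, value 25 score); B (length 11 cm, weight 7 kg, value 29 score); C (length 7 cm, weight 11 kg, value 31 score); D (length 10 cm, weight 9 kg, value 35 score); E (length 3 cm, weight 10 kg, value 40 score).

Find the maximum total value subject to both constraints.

Feasible sets respecting both limits:
- C+D+E: length 20, weight 30, value 106
- B+D+E: length 24, weight 26, value 104
- B+C+E: length 21, weight 28, value 100
Best: 106 score.

106 score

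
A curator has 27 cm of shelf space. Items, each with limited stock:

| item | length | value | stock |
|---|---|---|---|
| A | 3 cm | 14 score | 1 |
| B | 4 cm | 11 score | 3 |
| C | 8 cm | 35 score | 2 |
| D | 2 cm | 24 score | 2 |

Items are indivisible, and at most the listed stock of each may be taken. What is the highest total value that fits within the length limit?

Top feasible selections:
- 1×A + 1×B + 2×C + 2×D: length 27, value 143
- 1×A + 2×C + 2×D: length 23, value 132
- 1×A + 3×B + 1×C + 2×D: length 27, value 130
- 1×B + 2×C + 2×D: length 24, value 129
Best: 143 score.

143 score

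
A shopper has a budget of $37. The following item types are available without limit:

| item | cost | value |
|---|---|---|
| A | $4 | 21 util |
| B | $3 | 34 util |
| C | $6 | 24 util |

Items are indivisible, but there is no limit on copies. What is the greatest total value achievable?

408 util

Best value-per-unit is B at 34/3, and filling with it alone uses cost 12×3=36. No mix of the others beats 12×34 = 408.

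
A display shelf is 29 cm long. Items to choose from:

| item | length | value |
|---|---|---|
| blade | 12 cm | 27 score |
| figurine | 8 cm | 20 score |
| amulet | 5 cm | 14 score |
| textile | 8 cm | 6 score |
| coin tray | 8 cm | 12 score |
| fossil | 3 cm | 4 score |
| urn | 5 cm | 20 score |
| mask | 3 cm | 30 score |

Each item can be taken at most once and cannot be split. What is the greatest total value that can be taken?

97 score

Check high-value combinations within 29 cm:
- blade+figurine+urn+mask: length 12+8+5+3=28, value 27+20+20+30=97
- figurine+amulet+coin tray+urn+mask: length 8+5+8+5+3=29, value 20+14+12+20+30=96
- blade+amulet+fossil+urn+mask: length 12+5+3+5+3=28, value 27+14+4+20+30=95
Best: 97 score.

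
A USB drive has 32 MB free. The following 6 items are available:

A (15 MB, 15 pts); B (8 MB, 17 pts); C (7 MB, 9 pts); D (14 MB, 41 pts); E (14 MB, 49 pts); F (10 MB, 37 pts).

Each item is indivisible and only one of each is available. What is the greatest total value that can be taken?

103 pts

Check high-value combinations within 32 MB:
- B+E+F: size 8+14+10=32, value 17+49+37=103
- C+E+F: size 7+14+10=31, value 9+49+37=95
- B+D+F: size 8+14+10=32, value 17+41+37=95
- D+E: size 14+14=28, value 41+49=90
Best: 103 pts.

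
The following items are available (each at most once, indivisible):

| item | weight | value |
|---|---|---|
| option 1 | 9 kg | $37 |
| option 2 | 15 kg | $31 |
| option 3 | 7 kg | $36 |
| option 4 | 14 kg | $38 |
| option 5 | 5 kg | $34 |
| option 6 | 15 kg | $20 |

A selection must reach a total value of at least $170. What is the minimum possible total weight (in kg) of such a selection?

Subsets with value ≥ 170, sorted by total weight:
- option 1+option 2+option 3+option 4+option 5: weight 50, value 176
- option 1+option 2+option 3+option 4+option 5+option 6: weight 65, value 196
Minimum weight: 50 kg.

50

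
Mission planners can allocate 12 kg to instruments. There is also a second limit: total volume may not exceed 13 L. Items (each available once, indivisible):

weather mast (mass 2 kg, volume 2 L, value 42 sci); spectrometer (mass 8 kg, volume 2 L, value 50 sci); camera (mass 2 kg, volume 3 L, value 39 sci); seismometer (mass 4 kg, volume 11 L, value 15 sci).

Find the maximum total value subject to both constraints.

131 sci

Feasible sets respecting both limits:
- weather mast+spectrometer+camera: mass 12, volume 7, value 131
- weather mast+spectrometer: mass 10, volume 4, value 92
- spectrometer+camera: mass 10, volume 5, value 89
- weather mast+camera: mass 4, volume 5, value 81
Best: 131 sci.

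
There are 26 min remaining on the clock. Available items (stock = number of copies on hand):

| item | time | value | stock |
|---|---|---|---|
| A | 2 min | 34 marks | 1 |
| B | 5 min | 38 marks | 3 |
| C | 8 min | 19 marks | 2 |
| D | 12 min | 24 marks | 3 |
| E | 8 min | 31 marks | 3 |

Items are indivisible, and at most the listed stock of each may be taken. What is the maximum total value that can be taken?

179 marks

Best selections within time 26 and stock limits:
- 1×A + 3×B + 1×E: time 25, value 179
- 1×A + 3×B + 1×C: time 25, value 167
- 1×A + 3×B: time 17, value 148
Best: 179 marks.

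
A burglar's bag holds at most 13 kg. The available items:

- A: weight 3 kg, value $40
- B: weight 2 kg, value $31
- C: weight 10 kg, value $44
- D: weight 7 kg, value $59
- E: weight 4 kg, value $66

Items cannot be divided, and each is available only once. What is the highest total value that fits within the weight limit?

Check high-value combinations within 13 kg:
- B+D+E: weight 2+7+4=13, value 31+59+66=156
- A+B+E: weight 3+2+4=9, value 40+31+66=137
- A+B+D: weight 3+2+7=12, value 40+31+59=130
Best: $156.

$156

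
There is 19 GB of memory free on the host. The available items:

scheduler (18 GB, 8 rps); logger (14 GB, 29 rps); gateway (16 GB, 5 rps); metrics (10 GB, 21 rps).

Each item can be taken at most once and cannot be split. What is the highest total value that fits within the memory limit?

Check high-value combinations within 19 GB:
- logger: memory 14, value 29
- metrics: memory 10, value 21
- scheduler: memory 18, value 8
- gateway: memory 16, value 5
Best: 29 rps.

29 rps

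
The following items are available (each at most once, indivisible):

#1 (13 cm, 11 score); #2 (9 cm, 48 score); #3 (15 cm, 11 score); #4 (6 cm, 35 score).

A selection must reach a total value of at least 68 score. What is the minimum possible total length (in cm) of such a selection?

15

Subsets with value ≥ 68, sorted by total length:
- #2+#4: length 15, value 83
- #1+#2+#4: length 28, value 94
- #2+#3+#4: length 30, value 94
Minimum length: 15 cm.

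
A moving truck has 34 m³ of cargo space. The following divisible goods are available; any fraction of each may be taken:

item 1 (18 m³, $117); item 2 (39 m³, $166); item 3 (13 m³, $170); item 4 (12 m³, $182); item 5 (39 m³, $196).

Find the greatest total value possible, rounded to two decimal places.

410.50

Take in order of value per unit:
- item 4 (182/12 per unit): all 12 → value 182, running total 182.00
- item 3 (170/13 per unit): all 13 → value 170, running total 352.00
- item 1 (117/18 per unit): 9 of 18 → value 9×117/18 = 58.5000, running total 410.50
Total 410.50.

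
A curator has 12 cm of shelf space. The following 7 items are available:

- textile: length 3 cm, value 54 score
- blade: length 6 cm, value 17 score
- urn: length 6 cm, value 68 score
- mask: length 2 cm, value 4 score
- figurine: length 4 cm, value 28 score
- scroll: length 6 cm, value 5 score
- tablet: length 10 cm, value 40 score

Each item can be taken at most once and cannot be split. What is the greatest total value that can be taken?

Check high-value combinations within 12 cm:
- textile+urn+mask: length 3+6+2=11, value 54+68+4=126
- textile+urn: length 3+6=9, value 54+68=122
- urn+mask+figurine: length 6+2+4=12, value 68+4+28=100
- urn+figurine: length 6+4=10, value 68+28=96
Best: 126 score.

126 score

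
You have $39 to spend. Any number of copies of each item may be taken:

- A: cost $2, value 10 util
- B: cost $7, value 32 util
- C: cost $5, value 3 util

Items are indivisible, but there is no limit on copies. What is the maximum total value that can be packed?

Best value-per-unit is A at 10/2; filling with it alone gives 19×10 = 190.
Optimal mix: 16×A + 1×B → cost 39, value 192.

192 util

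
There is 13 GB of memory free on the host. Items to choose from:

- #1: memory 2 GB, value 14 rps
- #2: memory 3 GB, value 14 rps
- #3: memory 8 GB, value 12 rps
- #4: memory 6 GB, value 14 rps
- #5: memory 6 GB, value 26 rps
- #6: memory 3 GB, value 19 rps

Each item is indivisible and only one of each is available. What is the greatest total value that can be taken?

Check high-value combinations within 13 GB:
- #1+#5+#6: memory 2+6+3=11, value 14+26+19=59
- #2+#5+#6: memory 3+6+3=12, value 14+26+19=59
- #1+#2+#5: memory 2+3+6=11, value 14+14+26=54
- #1+#2+#6: memory 2+3+3=8, value 14+14+19=47
- #1+#4+#6: memory 2+6+3=11, value 14+14+19=47
Best: 59 rps.

59 rps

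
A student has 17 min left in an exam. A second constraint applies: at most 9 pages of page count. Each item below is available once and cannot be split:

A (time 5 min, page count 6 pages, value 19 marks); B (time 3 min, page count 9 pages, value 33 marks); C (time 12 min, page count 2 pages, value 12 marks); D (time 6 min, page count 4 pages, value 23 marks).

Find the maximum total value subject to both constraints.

33 marks

Feasible sets respecting both limits:
- B: time 3, page count 9, value 33
- A+C: time 17, page count 8, value 31
- D: time 6, page count 4, value 23
Best: 33 marks.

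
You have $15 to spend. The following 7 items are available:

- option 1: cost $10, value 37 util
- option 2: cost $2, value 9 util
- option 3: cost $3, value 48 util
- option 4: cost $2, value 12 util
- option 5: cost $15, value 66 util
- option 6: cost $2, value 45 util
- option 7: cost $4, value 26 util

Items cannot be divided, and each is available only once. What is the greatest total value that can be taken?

140 util

Check high-value combinations within $15:
- option 2+option 3+option 4+option 6+option 7: cost 2+3+2+2+4=13, value 9+48+12+45+26=140
- option 3+option 4+option 6+option 7: cost 3+2+2+4=11, value 48+12+45+26=131
- option 1+option 3+option 6: cost 10+3+2=15, value 37+48+45=130
- option 2+option 3+option 6+option 7: cost 2+3+2+4=11, value 9+48+45+26=128
- option 3+option 6+option 7: cost 3+2+4=9, value 48+45+26=119
Best: 140 util.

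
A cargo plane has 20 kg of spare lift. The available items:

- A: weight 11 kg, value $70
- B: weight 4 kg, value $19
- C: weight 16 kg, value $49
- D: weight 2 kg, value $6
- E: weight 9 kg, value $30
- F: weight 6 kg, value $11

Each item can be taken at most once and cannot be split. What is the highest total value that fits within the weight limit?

$100

Check high-value combinations within 20 kg:
- A+E: weight 11+9=20, value 70+30=100
- A+B+D: weight 11+4+2=17, value 70+19+6=95
- A+B: weight 11+4=15, value 70+19=89
- A+D+F: weight 11+2+6=19, value 70+6+11=87
- A+F: weight 11+6=17, value 70+11=81
Best: $100.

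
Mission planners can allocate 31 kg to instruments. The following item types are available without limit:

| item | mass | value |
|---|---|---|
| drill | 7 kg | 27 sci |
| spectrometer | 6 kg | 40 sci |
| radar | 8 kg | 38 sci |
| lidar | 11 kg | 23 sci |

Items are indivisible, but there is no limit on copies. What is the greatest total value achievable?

200 sci

Best value-per-unit is spectrometer at 40/6, and filling with it alone uses mass 5×6=30. No mix of the others beats 5×40 = 200.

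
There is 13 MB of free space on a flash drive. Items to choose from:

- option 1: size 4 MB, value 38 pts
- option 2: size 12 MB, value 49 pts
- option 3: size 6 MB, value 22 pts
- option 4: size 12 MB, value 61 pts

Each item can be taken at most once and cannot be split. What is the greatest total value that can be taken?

61 pts

This is a 0/1 knapsack; check combinations near the capacity.
- option 4: size 12, value 61
- option 1+option 3: size 4+6=10, value 38+22=60
- option 2: size 12, value 49
- option 1: size 4, value 38
- option 3: size 6, value 22
Best: 61 pts.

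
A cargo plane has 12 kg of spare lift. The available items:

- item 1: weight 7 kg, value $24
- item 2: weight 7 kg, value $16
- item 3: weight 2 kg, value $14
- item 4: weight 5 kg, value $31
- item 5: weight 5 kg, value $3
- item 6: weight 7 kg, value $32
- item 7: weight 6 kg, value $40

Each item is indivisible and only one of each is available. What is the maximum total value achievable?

$71

Check high-value combinations within 12 kg:
- item 4+item 7: weight 5+6=11, value 31+40=71
- item 4+item 6: weight 5+7=12, value 31+32=63
- item 1+item 4: weight 7+5=12, value 24+31=55
Best: $71.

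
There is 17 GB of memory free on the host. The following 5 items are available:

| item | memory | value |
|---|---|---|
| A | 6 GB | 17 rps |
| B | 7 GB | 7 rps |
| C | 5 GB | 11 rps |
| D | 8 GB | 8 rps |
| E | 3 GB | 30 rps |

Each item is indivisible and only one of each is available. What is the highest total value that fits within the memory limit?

Check high-value combinations within 17 GB:
- A+C+E: memory 6+5+3=14, value 17+11+30=58
- A+D+E: memory 6+8+3=17, value 17+8+30=55
- A+B+E: memory 6+7+3=16, value 17+7+30=54
Best: 58 rps.

58 rps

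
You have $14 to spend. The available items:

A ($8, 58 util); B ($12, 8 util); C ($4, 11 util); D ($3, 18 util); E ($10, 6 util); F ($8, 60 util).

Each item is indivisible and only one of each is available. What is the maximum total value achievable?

This is a 0/1 knapsack; check combinations near the capacity.
- D+F: cost 3+8=11, value 18+60=78
- A+D: cost 8+3=11, value 58+18=76
- C+F: cost 4+8=12, value 11+60=71
- A+C: cost 8+4=12, value 58+11=69
- F: cost 8, value 60
Best: 78 util.

78 util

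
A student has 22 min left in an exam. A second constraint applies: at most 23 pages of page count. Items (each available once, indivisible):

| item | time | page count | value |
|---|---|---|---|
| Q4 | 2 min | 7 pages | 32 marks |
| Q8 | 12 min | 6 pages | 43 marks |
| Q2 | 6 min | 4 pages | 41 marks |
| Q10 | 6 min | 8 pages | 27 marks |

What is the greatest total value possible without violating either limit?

Feasible sets respecting both limits:
- Q4+Q8+Q2: time 20, page count 17, value 116
- Q4+Q8+Q10: time 20, page count 21, value 102
- Q4+Q2+Q10: time 14, page count 19, value 100
- Q8+Q2: time 18, page count 10, value 84
Best: 116 marks.

116 marks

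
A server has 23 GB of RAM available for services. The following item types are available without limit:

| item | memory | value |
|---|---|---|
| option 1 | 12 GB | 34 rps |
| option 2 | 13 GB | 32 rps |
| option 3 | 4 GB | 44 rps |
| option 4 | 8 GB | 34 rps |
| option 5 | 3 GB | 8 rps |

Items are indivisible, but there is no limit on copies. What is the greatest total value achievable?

Best value-per-unit is option 3 at 44/4; filling with it alone gives 5×44 = 220.
Optimal mix: 5×option 3 + 1×option 5 → memory 23, value 228.

228 rps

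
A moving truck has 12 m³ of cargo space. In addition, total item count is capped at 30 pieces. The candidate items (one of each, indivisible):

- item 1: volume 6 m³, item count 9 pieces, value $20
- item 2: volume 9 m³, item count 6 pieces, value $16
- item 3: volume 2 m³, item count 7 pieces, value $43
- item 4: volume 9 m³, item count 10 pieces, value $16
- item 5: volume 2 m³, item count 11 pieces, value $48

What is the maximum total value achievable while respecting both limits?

Feasible sets respecting both limits:
- item 1+item 3+item 5: volume 10, item count 27, value 111
- item 3+item 5: volume 4, item count 18, value 91
- item 1+item 5: volume 8, item count 20, value 68
- item 2+item 5: volume 11, item count 17, value 64
Best: $111.

$111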